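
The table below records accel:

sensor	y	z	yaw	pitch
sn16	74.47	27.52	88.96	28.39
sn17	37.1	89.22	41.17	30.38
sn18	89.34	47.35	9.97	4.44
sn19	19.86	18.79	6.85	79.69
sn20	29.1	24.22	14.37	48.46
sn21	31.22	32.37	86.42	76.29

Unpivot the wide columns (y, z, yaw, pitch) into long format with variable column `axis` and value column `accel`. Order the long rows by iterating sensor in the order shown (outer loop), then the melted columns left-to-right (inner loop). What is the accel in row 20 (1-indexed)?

48.46

24 rows total (6 × 4). Row 20: index ⌊(20-1)/4⌋ = 4 into sensor → sn20; (20-1) mod 4 = 3 into the melted columns → pitch.
So row 20 is (sn20, pitch, 48.46); accel = 48.46.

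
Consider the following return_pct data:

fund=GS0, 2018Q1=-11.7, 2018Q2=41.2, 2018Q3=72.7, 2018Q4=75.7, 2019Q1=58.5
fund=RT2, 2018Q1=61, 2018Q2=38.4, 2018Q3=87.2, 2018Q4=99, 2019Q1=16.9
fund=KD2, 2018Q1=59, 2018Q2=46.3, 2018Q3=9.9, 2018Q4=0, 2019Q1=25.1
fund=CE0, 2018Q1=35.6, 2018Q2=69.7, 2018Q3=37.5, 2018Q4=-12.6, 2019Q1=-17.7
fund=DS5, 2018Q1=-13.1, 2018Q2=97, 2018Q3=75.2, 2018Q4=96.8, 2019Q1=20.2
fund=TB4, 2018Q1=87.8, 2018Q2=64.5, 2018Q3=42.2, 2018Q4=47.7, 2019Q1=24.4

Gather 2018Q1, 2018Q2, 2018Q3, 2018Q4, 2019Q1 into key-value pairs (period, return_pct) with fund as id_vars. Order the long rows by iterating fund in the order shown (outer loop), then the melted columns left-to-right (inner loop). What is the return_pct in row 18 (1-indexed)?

37.5

30 rows total (6 × 5). Row 18: index ⌊(18-1)/5⌋ = 3 into fund → CE0; (18-1) mod 5 = 2 into the melted columns → 2018Q3.
So row 18 is (CE0, 2018Q3, 37.5); return_pct = 37.5.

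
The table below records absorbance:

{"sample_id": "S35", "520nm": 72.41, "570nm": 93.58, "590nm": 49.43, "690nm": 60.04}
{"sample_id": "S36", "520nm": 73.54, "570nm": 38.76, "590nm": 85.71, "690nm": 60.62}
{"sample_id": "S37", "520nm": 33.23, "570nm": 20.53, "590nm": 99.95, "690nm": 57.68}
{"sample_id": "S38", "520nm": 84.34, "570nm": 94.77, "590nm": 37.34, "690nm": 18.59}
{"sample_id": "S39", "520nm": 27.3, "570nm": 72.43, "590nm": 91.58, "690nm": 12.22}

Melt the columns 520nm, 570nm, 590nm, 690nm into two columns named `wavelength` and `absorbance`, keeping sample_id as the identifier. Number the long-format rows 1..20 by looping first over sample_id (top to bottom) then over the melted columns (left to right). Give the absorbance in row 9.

20 rows total (5 × 4). Row 9: index ⌊(9-1)/4⌋ = 2 into sample_id → S37; (9-1) mod 4 = 0 into the melted columns → 520nm.
So row 9 is (S37, 520nm, 33.23); absorbance = 33.23.

33.23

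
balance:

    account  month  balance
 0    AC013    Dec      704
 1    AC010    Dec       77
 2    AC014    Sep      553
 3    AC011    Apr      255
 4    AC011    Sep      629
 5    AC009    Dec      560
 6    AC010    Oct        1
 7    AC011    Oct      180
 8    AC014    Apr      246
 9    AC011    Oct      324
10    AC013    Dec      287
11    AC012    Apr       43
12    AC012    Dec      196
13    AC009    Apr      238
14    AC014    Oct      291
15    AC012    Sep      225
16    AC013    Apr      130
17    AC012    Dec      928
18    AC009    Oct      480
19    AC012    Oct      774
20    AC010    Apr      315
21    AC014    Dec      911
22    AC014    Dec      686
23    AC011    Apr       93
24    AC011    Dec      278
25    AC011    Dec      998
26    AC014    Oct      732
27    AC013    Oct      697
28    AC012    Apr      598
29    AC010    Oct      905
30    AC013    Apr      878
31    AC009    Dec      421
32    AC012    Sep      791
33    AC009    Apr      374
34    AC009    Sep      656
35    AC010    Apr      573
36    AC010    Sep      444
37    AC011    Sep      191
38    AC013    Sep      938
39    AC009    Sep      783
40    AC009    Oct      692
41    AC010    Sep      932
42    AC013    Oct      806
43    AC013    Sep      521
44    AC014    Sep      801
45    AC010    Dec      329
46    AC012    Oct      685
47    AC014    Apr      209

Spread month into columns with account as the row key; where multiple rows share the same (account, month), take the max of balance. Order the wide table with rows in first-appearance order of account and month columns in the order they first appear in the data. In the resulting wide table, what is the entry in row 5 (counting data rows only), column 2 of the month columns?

783

With rows in first-appearance order of account, row 5 is account=AC009. month columns in first-appearance order: Dec, Sep, Apr, Oct; column 2 is Sep.
Long rows with account=AC009, month=Sep: max(656, 783) = 783.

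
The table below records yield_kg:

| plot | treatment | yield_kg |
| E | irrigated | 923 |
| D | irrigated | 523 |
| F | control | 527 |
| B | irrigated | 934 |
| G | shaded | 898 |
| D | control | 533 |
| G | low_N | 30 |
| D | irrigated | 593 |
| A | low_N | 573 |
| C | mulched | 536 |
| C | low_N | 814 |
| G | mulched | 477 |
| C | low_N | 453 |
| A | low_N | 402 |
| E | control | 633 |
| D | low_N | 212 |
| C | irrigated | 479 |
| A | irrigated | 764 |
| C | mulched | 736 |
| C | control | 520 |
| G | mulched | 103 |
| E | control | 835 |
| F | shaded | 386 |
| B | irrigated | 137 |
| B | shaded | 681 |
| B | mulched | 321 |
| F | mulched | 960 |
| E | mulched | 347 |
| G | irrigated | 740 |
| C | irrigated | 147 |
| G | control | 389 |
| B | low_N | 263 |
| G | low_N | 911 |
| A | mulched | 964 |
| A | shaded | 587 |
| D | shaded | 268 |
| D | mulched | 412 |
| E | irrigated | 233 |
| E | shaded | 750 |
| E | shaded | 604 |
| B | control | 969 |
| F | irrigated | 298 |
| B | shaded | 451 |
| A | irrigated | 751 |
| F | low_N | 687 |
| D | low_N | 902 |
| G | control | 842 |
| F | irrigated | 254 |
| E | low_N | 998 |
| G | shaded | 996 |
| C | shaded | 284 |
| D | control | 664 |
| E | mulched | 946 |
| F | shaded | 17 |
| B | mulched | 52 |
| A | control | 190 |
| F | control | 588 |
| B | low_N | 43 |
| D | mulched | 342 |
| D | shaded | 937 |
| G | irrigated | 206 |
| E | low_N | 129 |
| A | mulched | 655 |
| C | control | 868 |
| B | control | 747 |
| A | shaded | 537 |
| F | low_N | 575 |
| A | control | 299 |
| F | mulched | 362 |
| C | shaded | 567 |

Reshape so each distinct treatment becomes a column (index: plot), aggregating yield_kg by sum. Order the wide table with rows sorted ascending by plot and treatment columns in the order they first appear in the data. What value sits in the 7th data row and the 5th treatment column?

580

With rows sorted ascending by plot, row 7 is plot=G. treatment columns in first-appearance order: irrigated, control, shaded, low_N, mulched; column 5 is mulched.
Long rows with plot=G, treatment=mulched: 477 + 103 = 580.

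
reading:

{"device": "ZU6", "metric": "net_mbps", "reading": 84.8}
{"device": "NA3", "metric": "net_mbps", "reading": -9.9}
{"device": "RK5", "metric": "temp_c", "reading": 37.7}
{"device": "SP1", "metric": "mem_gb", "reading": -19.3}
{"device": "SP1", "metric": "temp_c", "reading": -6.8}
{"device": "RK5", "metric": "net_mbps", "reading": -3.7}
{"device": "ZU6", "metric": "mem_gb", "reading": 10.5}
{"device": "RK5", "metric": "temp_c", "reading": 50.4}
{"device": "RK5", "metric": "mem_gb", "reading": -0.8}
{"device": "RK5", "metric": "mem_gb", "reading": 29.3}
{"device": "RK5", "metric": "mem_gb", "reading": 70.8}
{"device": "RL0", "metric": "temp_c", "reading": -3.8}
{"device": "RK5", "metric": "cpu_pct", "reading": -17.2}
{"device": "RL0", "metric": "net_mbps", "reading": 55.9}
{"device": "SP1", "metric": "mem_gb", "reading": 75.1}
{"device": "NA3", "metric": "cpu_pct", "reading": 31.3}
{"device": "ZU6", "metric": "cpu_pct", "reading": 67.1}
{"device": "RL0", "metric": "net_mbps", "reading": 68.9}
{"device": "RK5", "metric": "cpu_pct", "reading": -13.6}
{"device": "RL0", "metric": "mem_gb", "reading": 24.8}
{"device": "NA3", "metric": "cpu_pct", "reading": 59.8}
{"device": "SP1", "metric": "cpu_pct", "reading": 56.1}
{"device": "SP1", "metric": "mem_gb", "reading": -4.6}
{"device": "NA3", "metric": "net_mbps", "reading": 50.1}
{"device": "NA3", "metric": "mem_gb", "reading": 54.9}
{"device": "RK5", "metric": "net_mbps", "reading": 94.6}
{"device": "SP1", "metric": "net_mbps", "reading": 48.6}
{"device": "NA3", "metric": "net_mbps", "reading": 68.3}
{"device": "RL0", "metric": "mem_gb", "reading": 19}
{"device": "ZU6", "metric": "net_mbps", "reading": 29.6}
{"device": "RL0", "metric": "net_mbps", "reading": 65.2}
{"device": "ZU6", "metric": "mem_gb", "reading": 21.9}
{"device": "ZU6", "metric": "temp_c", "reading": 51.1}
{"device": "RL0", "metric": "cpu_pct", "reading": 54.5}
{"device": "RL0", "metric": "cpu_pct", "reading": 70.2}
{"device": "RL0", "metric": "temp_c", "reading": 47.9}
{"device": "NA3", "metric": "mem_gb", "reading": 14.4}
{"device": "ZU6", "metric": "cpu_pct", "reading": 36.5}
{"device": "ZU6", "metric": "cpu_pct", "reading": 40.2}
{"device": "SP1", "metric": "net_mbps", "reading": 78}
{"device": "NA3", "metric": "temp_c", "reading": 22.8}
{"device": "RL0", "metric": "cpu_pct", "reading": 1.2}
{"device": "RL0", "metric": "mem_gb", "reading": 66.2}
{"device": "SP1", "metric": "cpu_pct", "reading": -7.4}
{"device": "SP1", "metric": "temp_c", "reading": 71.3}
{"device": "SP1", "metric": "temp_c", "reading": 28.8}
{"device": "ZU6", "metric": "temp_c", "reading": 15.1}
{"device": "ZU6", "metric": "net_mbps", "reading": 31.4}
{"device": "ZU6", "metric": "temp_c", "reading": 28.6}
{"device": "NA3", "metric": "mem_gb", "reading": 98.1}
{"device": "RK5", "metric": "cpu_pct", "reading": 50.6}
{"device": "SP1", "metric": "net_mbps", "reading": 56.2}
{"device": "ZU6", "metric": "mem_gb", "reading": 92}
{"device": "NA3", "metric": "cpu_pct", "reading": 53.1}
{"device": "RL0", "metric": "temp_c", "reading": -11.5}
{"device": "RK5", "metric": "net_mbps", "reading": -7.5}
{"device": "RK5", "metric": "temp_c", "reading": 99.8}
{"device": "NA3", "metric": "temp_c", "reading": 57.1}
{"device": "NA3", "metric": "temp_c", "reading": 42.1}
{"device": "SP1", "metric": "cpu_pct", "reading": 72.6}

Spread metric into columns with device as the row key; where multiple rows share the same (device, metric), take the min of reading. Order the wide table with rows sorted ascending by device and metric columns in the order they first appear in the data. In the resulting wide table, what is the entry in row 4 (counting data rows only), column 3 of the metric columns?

-19.3

With rows sorted ascending by device, row 4 is device=SP1. metric columns in first-appearance order: net_mbps, temp_c, mem_gb, cpu_pct; column 3 is mem_gb.
Long rows with device=SP1, metric=mem_gb: min(-19.3, 75.1, -4.6) = -19.3.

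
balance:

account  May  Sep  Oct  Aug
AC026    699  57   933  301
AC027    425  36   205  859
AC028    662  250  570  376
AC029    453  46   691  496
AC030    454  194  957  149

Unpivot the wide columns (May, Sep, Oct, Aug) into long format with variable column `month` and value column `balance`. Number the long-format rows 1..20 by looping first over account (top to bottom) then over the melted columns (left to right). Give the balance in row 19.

957

20 rows total (5 × 4). Row 19: index ⌊(19-1)/4⌋ = 4 into account → AC030; (19-1) mod 4 = 2 into the melted columns → Oct.
So row 19 is (AC030, Oct, 957); balance = 957.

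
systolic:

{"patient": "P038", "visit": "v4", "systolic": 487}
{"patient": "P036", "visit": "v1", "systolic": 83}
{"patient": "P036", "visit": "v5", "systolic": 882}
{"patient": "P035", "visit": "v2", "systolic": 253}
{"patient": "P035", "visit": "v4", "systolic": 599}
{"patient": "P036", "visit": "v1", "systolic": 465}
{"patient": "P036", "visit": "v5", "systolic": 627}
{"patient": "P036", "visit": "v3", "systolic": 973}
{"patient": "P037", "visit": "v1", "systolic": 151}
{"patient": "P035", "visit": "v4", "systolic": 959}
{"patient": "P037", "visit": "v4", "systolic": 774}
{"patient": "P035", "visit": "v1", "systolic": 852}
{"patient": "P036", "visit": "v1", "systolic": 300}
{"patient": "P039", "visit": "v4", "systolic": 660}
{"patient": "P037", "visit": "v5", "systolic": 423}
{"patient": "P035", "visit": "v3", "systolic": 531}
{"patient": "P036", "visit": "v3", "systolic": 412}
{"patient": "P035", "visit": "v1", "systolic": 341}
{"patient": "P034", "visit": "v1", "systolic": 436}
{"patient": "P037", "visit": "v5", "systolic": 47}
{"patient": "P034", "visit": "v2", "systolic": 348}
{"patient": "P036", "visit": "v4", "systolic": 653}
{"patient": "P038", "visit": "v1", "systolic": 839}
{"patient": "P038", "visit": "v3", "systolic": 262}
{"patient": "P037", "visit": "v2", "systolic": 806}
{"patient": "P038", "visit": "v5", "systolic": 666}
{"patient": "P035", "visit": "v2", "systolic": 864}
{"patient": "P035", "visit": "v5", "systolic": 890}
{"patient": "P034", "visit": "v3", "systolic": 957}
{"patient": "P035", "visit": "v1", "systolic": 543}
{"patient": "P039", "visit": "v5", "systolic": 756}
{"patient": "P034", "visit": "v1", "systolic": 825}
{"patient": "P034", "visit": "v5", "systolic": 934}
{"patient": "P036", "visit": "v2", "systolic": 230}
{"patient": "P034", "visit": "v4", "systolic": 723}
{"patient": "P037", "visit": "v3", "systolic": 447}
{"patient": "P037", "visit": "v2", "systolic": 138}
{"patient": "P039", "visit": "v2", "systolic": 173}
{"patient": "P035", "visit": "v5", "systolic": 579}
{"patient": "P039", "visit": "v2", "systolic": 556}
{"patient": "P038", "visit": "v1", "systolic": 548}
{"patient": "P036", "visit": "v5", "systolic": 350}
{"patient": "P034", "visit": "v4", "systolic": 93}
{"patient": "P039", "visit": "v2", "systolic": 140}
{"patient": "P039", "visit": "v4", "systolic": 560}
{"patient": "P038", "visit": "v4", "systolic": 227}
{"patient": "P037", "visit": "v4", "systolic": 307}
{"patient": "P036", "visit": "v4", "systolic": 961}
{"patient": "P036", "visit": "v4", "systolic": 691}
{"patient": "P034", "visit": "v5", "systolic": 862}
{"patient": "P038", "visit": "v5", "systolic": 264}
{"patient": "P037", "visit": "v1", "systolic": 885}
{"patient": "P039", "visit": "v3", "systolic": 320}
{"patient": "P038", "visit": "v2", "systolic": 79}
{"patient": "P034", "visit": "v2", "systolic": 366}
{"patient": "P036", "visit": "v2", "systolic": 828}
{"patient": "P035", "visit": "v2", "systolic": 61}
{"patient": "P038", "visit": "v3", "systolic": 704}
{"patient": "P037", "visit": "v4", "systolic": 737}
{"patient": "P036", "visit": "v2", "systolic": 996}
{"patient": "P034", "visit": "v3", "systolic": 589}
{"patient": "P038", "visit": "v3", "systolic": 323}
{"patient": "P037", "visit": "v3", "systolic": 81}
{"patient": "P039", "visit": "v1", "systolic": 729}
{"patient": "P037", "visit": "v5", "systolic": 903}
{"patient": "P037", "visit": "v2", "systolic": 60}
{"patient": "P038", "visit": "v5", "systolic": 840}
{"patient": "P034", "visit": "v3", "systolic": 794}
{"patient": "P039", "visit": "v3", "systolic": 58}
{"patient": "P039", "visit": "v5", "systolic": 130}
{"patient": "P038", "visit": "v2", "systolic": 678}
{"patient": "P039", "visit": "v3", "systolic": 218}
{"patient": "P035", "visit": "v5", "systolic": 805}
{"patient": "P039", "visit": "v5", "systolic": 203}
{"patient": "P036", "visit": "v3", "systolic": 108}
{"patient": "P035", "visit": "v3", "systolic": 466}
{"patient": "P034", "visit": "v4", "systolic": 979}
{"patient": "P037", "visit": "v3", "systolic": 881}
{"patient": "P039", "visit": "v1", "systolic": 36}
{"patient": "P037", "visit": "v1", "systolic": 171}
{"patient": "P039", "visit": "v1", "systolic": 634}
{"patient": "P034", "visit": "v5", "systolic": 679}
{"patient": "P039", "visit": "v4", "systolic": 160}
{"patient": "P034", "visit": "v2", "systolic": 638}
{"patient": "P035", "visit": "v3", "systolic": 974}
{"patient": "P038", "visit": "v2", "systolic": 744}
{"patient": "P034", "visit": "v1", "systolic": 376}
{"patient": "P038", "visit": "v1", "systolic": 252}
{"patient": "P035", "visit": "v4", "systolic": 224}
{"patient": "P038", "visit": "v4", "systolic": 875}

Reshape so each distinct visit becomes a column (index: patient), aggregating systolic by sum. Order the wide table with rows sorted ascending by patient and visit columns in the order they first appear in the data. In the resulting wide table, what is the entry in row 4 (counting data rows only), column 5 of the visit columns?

With rows sorted ascending by patient, row 4 is patient=P037. visit columns in first-appearance order: v4, v1, v5, v2, v3; column 5 is v3.
Long rows with patient=P037, visit=v3: 447 + 81 + 881 = 1409.

1409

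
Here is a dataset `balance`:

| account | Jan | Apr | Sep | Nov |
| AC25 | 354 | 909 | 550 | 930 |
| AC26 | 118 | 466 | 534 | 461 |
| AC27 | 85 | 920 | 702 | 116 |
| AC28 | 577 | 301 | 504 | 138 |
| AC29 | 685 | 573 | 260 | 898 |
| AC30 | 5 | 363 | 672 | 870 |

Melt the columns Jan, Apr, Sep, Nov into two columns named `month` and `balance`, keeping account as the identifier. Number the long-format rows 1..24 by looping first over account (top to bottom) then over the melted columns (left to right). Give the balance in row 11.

702

24 rows total (6 × 4). Row 11: index ⌊(11-1)/4⌋ = 2 into account → AC27; (11-1) mod 4 = 2 into the melted columns → Sep.
So row 11 is (AC27, Sep, 702); balance = 702.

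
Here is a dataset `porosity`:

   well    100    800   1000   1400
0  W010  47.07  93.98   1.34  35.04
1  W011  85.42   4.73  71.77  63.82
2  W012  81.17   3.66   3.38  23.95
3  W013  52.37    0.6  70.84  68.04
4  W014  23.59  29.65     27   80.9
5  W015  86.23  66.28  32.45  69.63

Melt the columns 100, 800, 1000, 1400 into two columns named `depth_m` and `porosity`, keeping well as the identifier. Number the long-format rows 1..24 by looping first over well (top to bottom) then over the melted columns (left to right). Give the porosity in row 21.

24 rows total (6 × 4). Row 21: index ⌊(21-1)/4⌋ = 5 into well → W015; (21-1) mod 4 = 0 into the melted columns → 100.
So row 21 is (W015, 100, 86.23); porosity = 86.23.

86.23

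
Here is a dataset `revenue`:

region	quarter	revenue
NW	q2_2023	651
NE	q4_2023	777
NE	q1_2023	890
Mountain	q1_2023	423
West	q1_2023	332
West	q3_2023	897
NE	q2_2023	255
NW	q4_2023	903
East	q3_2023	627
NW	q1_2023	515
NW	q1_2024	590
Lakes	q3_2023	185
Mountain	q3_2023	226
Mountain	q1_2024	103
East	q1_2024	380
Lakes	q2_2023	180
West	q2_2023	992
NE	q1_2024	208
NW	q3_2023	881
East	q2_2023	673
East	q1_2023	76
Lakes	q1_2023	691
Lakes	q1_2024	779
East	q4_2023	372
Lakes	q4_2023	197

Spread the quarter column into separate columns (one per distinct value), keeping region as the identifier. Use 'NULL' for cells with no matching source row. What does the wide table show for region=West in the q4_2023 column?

No long-format row has region=West and quarter=q4_2023, so the cell is NULL.

NULL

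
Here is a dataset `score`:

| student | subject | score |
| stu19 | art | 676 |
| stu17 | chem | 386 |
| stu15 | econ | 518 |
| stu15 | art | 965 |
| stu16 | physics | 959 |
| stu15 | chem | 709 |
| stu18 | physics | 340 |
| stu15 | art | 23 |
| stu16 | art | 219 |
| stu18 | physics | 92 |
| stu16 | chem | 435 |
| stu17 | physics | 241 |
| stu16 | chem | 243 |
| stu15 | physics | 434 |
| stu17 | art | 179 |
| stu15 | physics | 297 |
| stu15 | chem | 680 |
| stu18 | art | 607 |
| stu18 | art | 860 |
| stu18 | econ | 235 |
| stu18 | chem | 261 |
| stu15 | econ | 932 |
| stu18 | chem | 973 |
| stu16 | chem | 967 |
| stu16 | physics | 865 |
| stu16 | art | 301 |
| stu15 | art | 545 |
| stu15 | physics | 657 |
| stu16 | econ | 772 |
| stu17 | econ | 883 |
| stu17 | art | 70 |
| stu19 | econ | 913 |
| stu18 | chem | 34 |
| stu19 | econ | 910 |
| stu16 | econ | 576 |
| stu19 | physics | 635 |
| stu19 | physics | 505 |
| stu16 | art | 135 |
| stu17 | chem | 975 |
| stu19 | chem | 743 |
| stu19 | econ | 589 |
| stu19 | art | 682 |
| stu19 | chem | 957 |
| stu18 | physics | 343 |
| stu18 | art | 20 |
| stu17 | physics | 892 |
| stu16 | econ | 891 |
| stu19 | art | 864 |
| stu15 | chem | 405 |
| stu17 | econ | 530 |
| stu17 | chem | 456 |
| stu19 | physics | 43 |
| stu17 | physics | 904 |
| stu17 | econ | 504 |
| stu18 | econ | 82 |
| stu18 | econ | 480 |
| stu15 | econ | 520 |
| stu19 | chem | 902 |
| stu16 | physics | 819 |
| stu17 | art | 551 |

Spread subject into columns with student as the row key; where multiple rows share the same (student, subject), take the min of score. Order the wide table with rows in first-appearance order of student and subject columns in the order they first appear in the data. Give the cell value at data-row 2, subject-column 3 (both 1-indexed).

504

With rows in first-appearance order of student, row 2 is student=stu17. subject columns in first-appearance order: art, chem, econ, physics; column 3 is econ.
Long rows with student=stu17, subject=econ: min(883, 530, 504) = 504.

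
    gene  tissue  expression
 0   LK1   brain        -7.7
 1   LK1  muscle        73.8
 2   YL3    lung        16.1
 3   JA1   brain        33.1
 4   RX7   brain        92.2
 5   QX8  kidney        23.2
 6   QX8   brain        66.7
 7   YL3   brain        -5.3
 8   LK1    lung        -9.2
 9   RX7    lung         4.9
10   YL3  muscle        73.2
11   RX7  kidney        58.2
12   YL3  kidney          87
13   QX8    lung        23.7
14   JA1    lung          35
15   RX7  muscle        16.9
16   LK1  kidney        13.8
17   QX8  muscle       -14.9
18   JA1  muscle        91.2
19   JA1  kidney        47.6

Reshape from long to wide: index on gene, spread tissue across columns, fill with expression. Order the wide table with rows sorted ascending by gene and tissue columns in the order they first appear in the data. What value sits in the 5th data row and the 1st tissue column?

-5.3

With rows sorted ascending by gene, row 5 is gene=YL3. tissue columns in first-appearance order: brain, muscle, lung, kidney; column 1 is brain.
Long rows with gene=YL3, tissue=brain: expression = -5.3.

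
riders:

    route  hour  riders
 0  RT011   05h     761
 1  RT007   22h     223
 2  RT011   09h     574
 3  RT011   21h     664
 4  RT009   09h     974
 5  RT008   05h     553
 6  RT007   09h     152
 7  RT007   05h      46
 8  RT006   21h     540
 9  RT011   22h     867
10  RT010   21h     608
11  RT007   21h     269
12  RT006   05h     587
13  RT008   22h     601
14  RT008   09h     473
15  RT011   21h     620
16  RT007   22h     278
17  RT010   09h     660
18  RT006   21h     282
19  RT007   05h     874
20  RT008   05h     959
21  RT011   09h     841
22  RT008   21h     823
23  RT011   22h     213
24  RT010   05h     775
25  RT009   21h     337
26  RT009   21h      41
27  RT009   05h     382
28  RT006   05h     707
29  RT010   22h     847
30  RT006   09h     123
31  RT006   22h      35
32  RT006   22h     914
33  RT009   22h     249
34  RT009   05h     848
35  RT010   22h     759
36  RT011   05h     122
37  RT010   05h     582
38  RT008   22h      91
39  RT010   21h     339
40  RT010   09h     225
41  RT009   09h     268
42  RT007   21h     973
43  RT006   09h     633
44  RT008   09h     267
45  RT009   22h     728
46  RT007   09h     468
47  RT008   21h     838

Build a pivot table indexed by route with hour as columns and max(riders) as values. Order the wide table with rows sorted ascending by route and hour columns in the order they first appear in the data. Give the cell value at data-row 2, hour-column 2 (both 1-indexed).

With rows sorted ascending by route, row 2 is route=RT007. hour columns in first-appearance order: 05h, 22h, 09h, 21h; column 2 is 22h.
Long rows with route=RT007, hour=22h: max(223, 278) = 278.

278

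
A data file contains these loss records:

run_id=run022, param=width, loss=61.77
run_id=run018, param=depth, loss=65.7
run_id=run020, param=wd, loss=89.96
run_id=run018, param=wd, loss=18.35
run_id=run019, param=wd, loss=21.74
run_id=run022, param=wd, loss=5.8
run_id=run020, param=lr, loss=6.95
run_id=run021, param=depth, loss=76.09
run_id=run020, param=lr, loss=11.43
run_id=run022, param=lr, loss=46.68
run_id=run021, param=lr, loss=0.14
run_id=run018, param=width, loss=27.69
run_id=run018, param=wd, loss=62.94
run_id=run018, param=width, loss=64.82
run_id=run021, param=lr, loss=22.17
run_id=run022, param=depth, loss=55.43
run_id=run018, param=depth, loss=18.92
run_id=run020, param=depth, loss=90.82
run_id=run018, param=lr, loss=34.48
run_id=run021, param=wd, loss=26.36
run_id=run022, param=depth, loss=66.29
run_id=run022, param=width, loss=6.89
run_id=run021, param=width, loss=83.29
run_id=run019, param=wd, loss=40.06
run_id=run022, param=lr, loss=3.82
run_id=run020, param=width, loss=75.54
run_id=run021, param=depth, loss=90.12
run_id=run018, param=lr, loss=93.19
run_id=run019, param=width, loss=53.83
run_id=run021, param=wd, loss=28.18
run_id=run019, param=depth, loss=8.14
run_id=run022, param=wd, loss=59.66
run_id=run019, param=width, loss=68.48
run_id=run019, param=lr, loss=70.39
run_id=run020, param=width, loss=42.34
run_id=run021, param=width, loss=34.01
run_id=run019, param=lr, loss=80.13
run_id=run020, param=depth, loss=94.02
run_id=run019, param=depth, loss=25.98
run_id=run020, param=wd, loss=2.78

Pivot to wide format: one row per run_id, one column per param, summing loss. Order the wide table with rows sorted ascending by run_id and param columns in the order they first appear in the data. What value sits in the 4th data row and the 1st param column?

With rows sorted ascending by run_id, row 4 is run_id=run021. param columns in first-appearance order: width, depth, wd, lr; column 1 is width.
Long rows with run_id=run021, param=width: 83.29 + 34.01 = 117.30.

117.30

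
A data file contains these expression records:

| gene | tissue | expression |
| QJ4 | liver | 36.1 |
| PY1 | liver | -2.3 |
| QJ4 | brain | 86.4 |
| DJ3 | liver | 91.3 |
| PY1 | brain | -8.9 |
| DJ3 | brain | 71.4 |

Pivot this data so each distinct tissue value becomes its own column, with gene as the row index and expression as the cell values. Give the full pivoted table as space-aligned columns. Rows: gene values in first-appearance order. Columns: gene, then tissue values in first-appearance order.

gene  liver  brain
QJ4   36.1   86.4 
PY1   -2.3   -8.9 
DJ3   91.3   71.4 

Columns: gene plus the 2 distinct tissue values (liver, brain).
For example, row QJ4 column liver takes expression=36.1 from the long row (QJ4, liver).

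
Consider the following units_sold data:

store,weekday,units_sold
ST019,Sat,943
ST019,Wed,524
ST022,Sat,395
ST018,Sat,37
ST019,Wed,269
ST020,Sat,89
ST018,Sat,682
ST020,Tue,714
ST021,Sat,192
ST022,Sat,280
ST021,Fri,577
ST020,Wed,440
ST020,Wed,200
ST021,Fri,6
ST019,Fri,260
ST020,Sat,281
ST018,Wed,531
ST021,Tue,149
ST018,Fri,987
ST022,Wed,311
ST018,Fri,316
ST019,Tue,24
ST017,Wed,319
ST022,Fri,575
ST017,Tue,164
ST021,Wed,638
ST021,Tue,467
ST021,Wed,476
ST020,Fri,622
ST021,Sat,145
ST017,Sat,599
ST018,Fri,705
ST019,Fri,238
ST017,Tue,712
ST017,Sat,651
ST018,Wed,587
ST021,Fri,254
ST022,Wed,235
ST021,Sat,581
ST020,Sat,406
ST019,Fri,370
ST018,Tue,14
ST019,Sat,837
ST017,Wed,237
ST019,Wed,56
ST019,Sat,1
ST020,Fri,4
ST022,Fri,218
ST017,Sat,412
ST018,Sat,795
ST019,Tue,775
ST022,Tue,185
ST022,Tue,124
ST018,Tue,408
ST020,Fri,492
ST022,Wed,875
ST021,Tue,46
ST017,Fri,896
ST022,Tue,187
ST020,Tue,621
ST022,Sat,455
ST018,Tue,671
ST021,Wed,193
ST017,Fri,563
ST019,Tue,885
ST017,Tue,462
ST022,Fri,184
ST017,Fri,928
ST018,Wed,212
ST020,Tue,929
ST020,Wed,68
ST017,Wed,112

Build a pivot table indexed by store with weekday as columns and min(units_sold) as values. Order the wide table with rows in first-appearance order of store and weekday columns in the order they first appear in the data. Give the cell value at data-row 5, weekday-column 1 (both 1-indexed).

145

With rows in first-appearance order of store, row 5 is store=ST021. weekday columns in first-appearance order: Sat, Wed, Tue, Fri; column 1 is Sat.
Long rows with store=ST021, weekday=Sat: min(192, 145, 581) = 145.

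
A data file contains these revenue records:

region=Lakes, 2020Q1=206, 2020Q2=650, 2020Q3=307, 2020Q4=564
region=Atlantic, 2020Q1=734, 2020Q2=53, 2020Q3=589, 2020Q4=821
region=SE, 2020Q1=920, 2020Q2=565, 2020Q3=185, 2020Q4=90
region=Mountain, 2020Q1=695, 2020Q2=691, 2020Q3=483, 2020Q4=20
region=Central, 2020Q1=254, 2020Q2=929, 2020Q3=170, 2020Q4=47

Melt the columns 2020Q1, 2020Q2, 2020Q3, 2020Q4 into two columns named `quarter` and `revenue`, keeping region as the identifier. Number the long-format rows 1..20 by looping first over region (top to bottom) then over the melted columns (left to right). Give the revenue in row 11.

185

20 rows total (5 × 4). Row 11: index ⌊(11-1)/4⌋ = 2 into region → SE; (11-1) mod 4 = 2 into the melted columns → 2020Q3.
So row 11 is (SE, 2020Q3, 185); revenue = 185.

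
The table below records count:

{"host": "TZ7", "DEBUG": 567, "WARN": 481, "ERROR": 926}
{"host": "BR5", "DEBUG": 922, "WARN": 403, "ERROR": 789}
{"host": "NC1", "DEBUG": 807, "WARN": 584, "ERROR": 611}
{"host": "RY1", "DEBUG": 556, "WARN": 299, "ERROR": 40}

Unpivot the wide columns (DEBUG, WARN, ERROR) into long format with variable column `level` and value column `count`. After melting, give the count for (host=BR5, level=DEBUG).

922

Unpivoting turns each (host, wide-column) pair into one long row.
The wide cell at row BR5, column DEBUG holds 922, so the long row (BR5, DEBUG) has count=922.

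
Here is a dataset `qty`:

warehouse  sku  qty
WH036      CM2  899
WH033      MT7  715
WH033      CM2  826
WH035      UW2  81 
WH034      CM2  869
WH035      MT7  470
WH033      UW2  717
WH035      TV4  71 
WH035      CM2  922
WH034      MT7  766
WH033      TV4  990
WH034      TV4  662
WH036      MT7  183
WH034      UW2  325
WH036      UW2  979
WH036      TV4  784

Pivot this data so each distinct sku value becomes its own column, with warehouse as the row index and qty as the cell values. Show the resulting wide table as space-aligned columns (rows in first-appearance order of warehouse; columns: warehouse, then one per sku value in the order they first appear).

Columns: warehouse plus the 4 distinct sku values (CM2, MT7, UW2, TV4).
For example, row WH036 column CM2 takes qty=899 from the long row (WH036, CM2).

warehouse  CM2  MT7  UW2  TV4
WH036      899  183  979  784
WH033      826  715  717  990
WH035      922  470  81   71 
WH034      869  766  325  662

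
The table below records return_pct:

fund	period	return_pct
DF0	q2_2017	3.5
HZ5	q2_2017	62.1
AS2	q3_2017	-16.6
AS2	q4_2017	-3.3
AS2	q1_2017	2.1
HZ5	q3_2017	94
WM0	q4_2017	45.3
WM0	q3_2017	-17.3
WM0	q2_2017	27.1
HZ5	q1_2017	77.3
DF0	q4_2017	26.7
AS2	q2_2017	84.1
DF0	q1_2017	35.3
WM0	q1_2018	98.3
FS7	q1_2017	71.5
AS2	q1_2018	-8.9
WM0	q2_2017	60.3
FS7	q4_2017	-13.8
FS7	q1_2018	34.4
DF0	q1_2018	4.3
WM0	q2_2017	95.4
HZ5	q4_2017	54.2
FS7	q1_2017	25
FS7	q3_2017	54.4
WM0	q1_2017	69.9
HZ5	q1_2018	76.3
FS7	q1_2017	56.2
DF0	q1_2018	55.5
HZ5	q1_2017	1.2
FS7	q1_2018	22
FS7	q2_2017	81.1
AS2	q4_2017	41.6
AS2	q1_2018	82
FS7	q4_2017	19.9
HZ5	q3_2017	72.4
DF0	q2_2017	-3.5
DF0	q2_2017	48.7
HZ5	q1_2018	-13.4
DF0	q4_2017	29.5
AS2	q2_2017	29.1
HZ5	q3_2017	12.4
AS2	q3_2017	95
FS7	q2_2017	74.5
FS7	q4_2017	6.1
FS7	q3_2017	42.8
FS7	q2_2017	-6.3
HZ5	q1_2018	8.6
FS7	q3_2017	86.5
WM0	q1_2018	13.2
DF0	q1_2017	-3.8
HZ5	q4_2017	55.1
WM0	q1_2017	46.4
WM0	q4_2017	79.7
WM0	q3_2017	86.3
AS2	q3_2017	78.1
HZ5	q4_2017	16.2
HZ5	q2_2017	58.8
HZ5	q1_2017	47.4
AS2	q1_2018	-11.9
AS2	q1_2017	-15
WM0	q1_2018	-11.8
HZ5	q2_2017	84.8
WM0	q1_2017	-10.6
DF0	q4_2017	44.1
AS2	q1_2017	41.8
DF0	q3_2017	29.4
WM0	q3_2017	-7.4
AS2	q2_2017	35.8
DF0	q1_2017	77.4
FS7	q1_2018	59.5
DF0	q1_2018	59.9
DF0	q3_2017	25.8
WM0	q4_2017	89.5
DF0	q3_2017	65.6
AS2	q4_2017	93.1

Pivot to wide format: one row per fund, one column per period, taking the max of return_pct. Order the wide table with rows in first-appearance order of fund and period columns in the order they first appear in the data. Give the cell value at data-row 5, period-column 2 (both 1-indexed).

86.5

With rows in first-appearance order of fund, row 5 is fund=FS7. period columns in first-appearance order: q2_2017, q3_2017, q4_2017, q1_2017, q1_2018; column 2 is q3_2017.
Long rows with fund=FS7, period=q3_2017: max(54.4, 42.8, 86.5) = 86.5.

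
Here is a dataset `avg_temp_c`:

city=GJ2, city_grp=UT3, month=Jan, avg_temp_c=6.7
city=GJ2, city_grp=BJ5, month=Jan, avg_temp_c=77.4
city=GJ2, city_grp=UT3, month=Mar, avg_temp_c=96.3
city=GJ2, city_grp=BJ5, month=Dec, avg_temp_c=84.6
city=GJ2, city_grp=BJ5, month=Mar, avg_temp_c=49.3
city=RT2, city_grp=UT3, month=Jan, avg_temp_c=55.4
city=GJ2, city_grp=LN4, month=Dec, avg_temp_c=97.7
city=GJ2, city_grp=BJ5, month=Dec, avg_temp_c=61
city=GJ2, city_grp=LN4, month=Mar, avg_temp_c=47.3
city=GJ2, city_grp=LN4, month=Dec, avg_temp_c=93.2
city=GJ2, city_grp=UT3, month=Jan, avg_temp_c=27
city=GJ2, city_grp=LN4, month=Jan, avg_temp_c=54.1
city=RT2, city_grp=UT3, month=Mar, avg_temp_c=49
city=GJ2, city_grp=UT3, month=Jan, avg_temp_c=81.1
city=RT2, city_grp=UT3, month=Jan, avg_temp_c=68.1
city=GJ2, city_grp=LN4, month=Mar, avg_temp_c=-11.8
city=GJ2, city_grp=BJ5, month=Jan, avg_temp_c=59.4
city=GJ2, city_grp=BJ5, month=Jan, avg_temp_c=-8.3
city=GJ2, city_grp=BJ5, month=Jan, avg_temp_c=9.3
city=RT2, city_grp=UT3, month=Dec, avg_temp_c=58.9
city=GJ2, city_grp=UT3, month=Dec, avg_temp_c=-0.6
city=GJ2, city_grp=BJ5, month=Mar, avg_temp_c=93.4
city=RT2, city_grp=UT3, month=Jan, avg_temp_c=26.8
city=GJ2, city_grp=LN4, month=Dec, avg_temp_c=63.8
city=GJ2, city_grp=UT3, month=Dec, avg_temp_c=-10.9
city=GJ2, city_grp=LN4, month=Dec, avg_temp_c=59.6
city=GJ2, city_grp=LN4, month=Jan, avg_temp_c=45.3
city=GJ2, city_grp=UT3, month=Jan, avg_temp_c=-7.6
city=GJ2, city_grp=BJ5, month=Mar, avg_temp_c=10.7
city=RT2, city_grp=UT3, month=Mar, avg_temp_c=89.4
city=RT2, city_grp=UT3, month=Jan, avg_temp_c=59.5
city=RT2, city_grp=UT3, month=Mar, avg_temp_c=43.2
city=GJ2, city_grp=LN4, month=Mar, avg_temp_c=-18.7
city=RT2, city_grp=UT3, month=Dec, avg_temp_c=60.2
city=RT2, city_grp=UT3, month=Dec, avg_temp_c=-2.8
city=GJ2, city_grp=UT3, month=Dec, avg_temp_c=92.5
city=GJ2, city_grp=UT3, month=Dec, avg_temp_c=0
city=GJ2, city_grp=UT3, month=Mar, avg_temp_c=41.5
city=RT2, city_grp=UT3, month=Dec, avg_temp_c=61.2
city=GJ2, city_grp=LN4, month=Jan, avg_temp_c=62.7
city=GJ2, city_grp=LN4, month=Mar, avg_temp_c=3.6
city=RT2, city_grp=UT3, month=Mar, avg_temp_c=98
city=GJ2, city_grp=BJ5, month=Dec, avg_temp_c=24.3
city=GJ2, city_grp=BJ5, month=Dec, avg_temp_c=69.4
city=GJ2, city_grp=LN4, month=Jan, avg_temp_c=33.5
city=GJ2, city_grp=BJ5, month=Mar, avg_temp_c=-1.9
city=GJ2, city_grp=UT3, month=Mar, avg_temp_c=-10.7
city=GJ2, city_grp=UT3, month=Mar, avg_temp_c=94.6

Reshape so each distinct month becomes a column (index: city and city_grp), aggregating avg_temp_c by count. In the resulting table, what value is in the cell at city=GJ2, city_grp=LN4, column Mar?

Rows with city=GJ2, city_grp=LN4 and month=Mar: avg_temp_c values are 47.3, -11.8, -18.7, 3.6.
4 rows match — count = 4.

4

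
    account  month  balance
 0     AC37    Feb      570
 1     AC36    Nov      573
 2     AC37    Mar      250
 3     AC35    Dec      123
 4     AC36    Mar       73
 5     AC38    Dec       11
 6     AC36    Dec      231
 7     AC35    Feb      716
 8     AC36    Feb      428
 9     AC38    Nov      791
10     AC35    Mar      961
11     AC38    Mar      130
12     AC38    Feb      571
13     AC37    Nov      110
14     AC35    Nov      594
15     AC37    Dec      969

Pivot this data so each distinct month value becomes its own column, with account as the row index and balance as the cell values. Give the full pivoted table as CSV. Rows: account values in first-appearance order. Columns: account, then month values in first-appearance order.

Columns: account plus the 4 distinct month values (Feb, Nov, Mar, Dec).
For example, row AC37 column Feb takes balance=570 from the long row (AC37, Feb).

account,Feb,Nov,Mar,Dec
AC37,570,110,250,969
AC36,428,573,73,231
AC35,716,594,961,123
AC38,571,791,130,11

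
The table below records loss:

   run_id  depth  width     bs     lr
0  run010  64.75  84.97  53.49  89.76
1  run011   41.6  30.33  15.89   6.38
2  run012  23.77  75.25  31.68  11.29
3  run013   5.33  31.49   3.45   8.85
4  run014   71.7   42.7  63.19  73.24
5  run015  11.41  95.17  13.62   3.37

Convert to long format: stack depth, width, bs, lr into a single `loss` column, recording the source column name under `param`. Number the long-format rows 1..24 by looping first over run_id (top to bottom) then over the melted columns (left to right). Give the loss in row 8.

24 rows total (6 × 4). Row 8: index ⌊(8-1)/4⌋ = 1 into run_id → run011; (8-1) mod 4 = 3 into the melted columns → lr.
So row 8 is (run011, lr, 6.38); loss = 6.38.

6.38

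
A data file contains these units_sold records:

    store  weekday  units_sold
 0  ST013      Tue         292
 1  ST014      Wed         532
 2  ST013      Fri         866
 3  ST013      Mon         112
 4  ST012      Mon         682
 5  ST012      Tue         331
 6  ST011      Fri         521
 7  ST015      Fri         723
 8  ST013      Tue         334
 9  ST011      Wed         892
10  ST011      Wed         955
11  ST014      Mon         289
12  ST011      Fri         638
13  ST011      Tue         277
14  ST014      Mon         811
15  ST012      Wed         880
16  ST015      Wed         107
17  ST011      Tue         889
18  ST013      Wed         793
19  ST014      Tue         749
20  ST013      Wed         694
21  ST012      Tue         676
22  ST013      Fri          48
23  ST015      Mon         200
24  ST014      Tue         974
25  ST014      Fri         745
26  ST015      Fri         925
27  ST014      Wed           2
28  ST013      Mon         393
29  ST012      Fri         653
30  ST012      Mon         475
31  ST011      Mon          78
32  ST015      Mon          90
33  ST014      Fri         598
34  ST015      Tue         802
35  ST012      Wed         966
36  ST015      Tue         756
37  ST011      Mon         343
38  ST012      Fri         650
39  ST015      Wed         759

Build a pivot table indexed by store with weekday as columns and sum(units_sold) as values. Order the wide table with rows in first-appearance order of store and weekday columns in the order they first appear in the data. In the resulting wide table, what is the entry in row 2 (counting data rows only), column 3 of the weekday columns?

1343

With rows in first-appearance order of store, row 2 is store=ST014. weekday columns in first-appearance order: Tue, Wed, Fri, Mon; column 3 is Fri.
Long rows with store=ST014, weekday=Fri: 745 + 598 = 1343.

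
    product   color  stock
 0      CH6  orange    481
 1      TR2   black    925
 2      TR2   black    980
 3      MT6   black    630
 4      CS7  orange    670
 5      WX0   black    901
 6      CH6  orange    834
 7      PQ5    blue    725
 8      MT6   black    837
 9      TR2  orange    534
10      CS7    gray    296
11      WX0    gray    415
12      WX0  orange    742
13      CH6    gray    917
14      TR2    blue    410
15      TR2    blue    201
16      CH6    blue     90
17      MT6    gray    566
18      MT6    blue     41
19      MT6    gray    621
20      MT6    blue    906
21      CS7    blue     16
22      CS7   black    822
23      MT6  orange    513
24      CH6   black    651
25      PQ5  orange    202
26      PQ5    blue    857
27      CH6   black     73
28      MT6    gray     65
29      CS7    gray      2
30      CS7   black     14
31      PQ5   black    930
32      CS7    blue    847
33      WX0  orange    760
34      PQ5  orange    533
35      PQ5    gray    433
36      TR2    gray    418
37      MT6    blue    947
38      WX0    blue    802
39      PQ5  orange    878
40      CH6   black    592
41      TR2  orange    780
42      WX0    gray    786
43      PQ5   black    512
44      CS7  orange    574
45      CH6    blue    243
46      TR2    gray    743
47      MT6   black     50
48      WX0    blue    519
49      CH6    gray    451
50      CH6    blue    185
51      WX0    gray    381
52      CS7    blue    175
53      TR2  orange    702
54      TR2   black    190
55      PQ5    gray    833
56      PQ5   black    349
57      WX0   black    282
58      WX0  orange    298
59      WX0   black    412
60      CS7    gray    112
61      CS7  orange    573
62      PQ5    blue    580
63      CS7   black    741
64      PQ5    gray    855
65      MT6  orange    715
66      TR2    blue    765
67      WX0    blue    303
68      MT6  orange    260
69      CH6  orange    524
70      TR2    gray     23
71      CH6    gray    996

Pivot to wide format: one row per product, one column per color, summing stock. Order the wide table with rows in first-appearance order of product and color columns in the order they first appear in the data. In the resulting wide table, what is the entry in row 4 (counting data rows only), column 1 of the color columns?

With rows in first-appearance order of product, row 4 is product=CS7. color columns in first-appearance order: orange, black, blue, gray; column 1 is orange.
Long rows with product=CS7, color=orange: 670 + 574 + 573 = 1817.

1817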